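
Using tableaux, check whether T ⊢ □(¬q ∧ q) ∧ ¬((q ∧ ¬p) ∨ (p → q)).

Tableau for the negation ¬(□(¬q ∧ q) ∧ ¬((q ∧ ¬p) ∨ (p → q))):
1. ¬(□(¬q ∧ q) ∧ ¬((q ∧ ¬p) ∨ (p → q))), 0
2. (q ∧ ¬p) ∨ (p → q), 0
3. p → q, 0
4. q, 0
Accessibility: 0R0
The negation has an open branch (countermodel exists).

Invalid (countermodel exists)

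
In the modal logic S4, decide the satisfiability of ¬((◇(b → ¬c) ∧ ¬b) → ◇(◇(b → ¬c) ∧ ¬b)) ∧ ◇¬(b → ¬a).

1. ¬((◇(b → ¬c) ∧ ¬b) → ◇(◇(b → ¬c) ∧ ¬b)) ∧ ◇¬(b → ¬a), 0
2. ¬((◇(b → ¬c) ∧ ¬b) → ◇(◇(b → ¬c) ∧ ¬b)), 0
3. ◇¬(b → ¬a), 0
4. ◇(b → ¬c) ∧ ¬b, 0
5. ¬◇(◇(b → ¬c) ∧ ¬b), 0
6. ◇(b → ¬c), 0
7. ¬b, 0
8. ¬(◇(b → ¬c) ∧ ¬b), 0
9. ¬◇(b → ¬c), 0
10. ¬(b → ¬c), 0
11. b, 0
12. c, 0
Accessibility: 0R0
Branch closes: b and ¬b both at 0.
(One branch shown.) All branches close.

Unsatisfiable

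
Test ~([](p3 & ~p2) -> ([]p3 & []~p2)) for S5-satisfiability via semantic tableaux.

1. ~([](p3 & ~p2) -> ([]p3 & []~p2)), u
2. [](p3 & ~p2), u
3. ~([]p3 & []~p2), u
4. p3 & ~p2, u
5. p3, u
6. ~p2, u
7. ~[]~p2, u
8. p2, v
9. p3 & ~p2, v
10. p3, v
11. ~p2, v
Accessibility: uRu, uRv, vRu, vRv
Branch closes: p2 and ~p2 both at v.
(One branch shown.) All branches close.

No, unsatisfiable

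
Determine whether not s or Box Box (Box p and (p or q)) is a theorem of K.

Tableau for the negation not (not s or Box Box (Box p and (p or q))):
1. not (not s or Box Box (Box p and (p or q))), 0
2. s, 0
3. not Box Box (Box p and (p or q)), 0
4. not Box (Box p and (p or q)), 1
5. not (Box p and (p or q)), 2
6. not (p or q), 2
7. not p, 2
8. not q, 2
Accessibility: 0R1, 1R2
The negation has an open branch (countermodel exists).

Invalid (countermodel exists)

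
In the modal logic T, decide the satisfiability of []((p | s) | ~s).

Yes, satisfiable

1. []((p | s) | ~s), w0
2. (p | s) | ~s, w0
3. ~s, w0
Accessibility: w0Rw0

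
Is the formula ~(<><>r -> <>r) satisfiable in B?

1. ~(<><>r -> <>r), w0
2. <><>r, w0
3. ~<>r, w0
4. ~r, w0
5. <>r, w1
6. ~r, w1
7. r, w2
Accessibility: w0Rw0, w0Rw1, w1Rw0, w1Rw1, w1Rw2, w2Rw1, w2Rw2

Yes, satisfiable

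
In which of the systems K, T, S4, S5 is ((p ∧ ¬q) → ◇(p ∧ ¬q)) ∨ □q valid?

K-tableau for the negation ¬(((p ∧ ¬q) → ◇(p ∧ ¬q)) ∨ □q):
1. ¬(((p ∧ ¬q) → ◇(p ∧ ¬q)) ∨ □q), u
2. ¬((p ∧ ¬q) → ◇(p ∧ ¬q)), u   [¬∨-rule on 1]
3. ¬□q, u   [¬∨-rule on 1]
4. p ∧ ¬q, u   [¬→-rule on 2]
5. ¬◇(p ∧ ¬q), u   [¬→-rule on 2]
6. p, u   [∧-rule on 4]
7. ¬q, u   [∧-rule on 4]
8. ¬q, v   [¬□-rule on 3: fresh world v, uRv]
9. ¬(p ∧ ¬q), v   [¬◇-rule on 5 via uRv]
10. ¬p, v   [¬∧-rule on 9 (branches; this branch)]
Accessibility: uRv
Complete open branch: countermodel on a K-frame, so not valid in K.
T-tableau for the negation ¬(((p ∧ ¬q) → ◇(p ∧ ¬q)) ∨ □q):
1. ¬(((p ∧ ¬q) → ◇(p ∧ ¬q)) ∨ □q), u
2. ¬((p ∧ ¬q) → ◇(p ∧ ¬q)), u   [¬∨-rule on 1]
3. ¬□q, u   [¬∨-rule on 1]
4. p ∧ ¬q, u   [¬→-rule on 2]
5. ¬◇(p ∧ ¬q), u   [¬→-rule on 2]
6. p, u   [∧-rule on 4]
7. ¬q, u   [∧-rule on 4]
8. ¬(p ∧ ¬q), u   [¬◇-rule on 5 via uRu]
9. q, u   [¬∧-rule on 8 (branches; this branch)]
Accessibility: uRu
Branch closes: q and ¬q both at u.
Every branch closes (one shown): valid in T, hence also in S4, S5 (every theorem of T is a theorem of S4 and S5).

T, S4, S5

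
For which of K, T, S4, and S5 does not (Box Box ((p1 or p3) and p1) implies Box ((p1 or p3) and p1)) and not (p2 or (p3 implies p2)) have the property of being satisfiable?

K

K-tableau for the formula:
1. not (Box Box ((p1 or p3) and p1) implies Box ((p1 or p3) and p1)) and not (p2 or (p3 implies p2)), 0
2. not (Box Box ((p1 or p3) and p1) implies Box ((p1 or p3) and p1)), 0
3. not (p2 or (p3 implies p2)), 0
4. Box Box ((p1 or p3) and p1), 0
5. not Box ((p1 or p3) and p1), 0
6. not p2, 0
7. not (p3 implies p2), 0
8. p3, 0
9. not ((p1 or p3) and p1), 1
10. Box ((p1 or p3) and p1), 1
11. not p1, 1
Accessibility: 0R1
Complete open branch: satisfiable in K.
T-tableau for the formula:
1. not (Box Box ((p1 or p3) and p1) implies Box ((p1 or p3) and p1)) and not (p2 or (p3 implies p2)), 0
2. not (Box Box ((p1 or p3) and p1) implies Box ((p1 or p3) and p1)), 0
3. not (p2 or (p3 implies p2)), 0
4. Box Box ((p1 or p3) and p1), 0
5. not Box ((p1 or p3) and p1), 0
6. not p2, 0
7. not (p3 implies p2), 0
8. p3, 0
9. Box ((p1 or p3) and p1), 0
10. (p1 or p3) and p1, 0
11. p1 or p3, 0
12. p1, 0
13. not ((p1 or p3) and p1), 1
14. Box ((p1 or p3) and p1), 1
15. (p1 or p3) and p1, 1
16. p1 or p3, 1
17. p1, 1
18. not (p1 or p3), 1
19. not p1, 1
20. not p3, 1
Accessibility: 0R0, 0R1, 1R1
Branch closes: p1 and not p1 both at 1.
Every branch closes (one shown): unsatisfiable in T, hence also in S4, S5 (every S4/S5-frame is a T-frame).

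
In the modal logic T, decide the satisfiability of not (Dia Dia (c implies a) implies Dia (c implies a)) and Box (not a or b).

1. not (Dia Dia (c implies a) implies Dia (c implies a)) and Box (not a or b), 0
2. not (Dia Dia (c implies a) implies Dia (c implies a)), 0
3. Box (not a or b), 0
4. Dia Dia (c implies a), 0
5. not Dia (c implies a), 0
6. not a or b, 0
7. not (c implies a), 0
8. c, 0
9. not a, 0
10. b, 0
11. Dia (c implies a), 1
12. not a or b, 1
13. not (c implies a), 1
14. c, 1
15. not a, 1
16. b, 1
17. c implies a, 2
18. a, 2
Accessibility: 0R0, 0R1, 1R1, 1R2, 2R2

Satisfiable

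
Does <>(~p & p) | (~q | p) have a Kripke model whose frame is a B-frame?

1. <>(~p & p) | (~q | p), w0
2. ~q | p, w0
3. p, w0
Accessibility: w0Rw0

Satisfiable (open branch found)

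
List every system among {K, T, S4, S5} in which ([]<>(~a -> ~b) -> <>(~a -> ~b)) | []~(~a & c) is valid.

K-tableau for the negation ~(([]<>(~a -> ~b) -> <>(~a -> ~b)) | []~(~a & c)):
1. ~(([]<>(~a -> ~b) -> <>(~a -> ~b)) | []~(~a & c)), w0
2. ~([]<>(~a -> ~b) -> <>(~a -> ~b)), w0   [~|-rule on 1]
3. ~[]~(~a & c), w0   [~|-rule on 1]
4. []<>(~a -> ~b), w0   [~->-rule on 2]
5. ~<>(~a -> ~b), w0   [~->-rule on 2]
6. ~a & c, w1   [~[]-rule on 3: fresh world w1, w0Rw1]
7. ~a, w1   [&-rule on 6]
8. c, w1   [&-rule on 6]
9. <>(~a -> ~b), w1   [[]-rule on 4 via w0Rw1]
10. ~(~a -> ~b), w1   [~<>-rule on 5 via w0Rw1]
11. b, w1   [~->-rule on 10]
12. ~a -> ~b, w2   [<>-rule on 9: fresh world w2, w1Rw2]
13. ~b, w2   [->-rule on 12 (branches; this branch)]
Accessibility: w0Rw1, w1Rw2
Complete open branch: countermodel on a K-frame, so not valid in K.
T-tableau for the negation ~(([]<>(~a -> ~b) -> <>(~a -> ~b)) | []~(~a & c)):
1. ~(([]<>(~a -> ~b) -> <>(~a -> ~b)) | []~(~a & c)), w0
2. ~([]<>(~a -> ~b) -> <>(~a -> ~b)), w0   [~|-rule on 1]
3. ~[]~(~a & c), w0   [~|-rule on 1]
4. []<>(~a -> ~b), w0   [~->-rule on 2]
5. ~<>(~a -> ~b), w0   [~->-rule on 2]
6. <>(~a -> ~b), w0   [[]-rule on 4 via w0Rw0]
7. ~(~a -> ~b), w0   [~<>-rule on 5 via w0Rw0]
8. ~a, w0   [~->-rule on 7]
9. b, w0   [~->-rule on 7]
10. ~a & c, w1   [~[]-rule on 3: fresh world w1, w0Rw1]
11. ~a, w1   [&-rule on 10]
12. c, w1   [&-rule on 10]
13. <>(~a -> ~b), w1   [[]-rule on 4 via w0Rw1]
14. ~(~a -> ~b), w1   [~<>-rule on 5 via w0Rw1]
15. b, w1   [~->-rule on 14]
16. ~a -> ~b, w2   [<>-rule on 6: fresh world w2, w0Rw2]
17. <>(~a -> ~b), w2   [[]-rule on 4 via w0Rw2]
18. ~(~a -> ~b), w2   [~<>-rule on 5 via w0Rw2]
19. ~a, w2   [~->-rule on 18]
20. b, w2   [~->-rule on 18]
21. ~b, w2   [->-rule on 16 (branches; this branch)]
Accessibility: w0Rw0, w0Rw1, w0Rw2, w1Rw1, w2Rw2
Branch closes: b and ~b both at w2.
Every branch closes (one shown): valid in T, hence also in S4, S5 (every theorem of T is a theorem of S4 and S5).

T, S4, S5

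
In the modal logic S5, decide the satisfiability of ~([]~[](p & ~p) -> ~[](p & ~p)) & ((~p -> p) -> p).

1. ~([]~[](p & ~p) -> ~[](p & ~p)) & ((~p -> p) -> p), 0
2. ~([]~[](p & ~p) -> ~[](p & ~p)), 0
3. (~p -> p) -> p, 0
4. []~[](p & ~p), 0
5. [](p & ~p), 0
6. ~[](p & ~p), 0
7. p & ~p, 0
8. p, 0
9. ~p, 0
Accessibility: 0R0
Branch closes: p and ~p both at 0.
All branches of the tableau close; one closing branch shown above.

Unsatisfiable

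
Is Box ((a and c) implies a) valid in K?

Yes, valid

Tableau for the negation not Box ((a and c) implies a):
1. not Box ((a and c) implies a), 0
2. not ((a and c) implies a), 1
3. a and c, 1
4. not a, 1
5. a, 1
6. c, 1
Accessibility: 0R1
Branch closes: a and not a both at 1.
All branches of the negation close; one closing branch shown above.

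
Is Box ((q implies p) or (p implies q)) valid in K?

Tableau for the negation not Box ((q implies p) or (p implies q)):
1. not Box ((q implies p) or (p implies q)), u
2. not ((q implies p) or (p implies q)), v
3. not (q implies p), v
4. not (p implies q), v
5. q, v
6. not p, v
7. p, v
8. not q, v
Accessibility: uRv
Branch closes: p and not p both at v.
Every branch of the negation's tableau closes; the branch above is one of them.

Yes, valid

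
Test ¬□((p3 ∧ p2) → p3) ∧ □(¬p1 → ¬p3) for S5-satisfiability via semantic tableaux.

1. ¬□((p3 ∧ p2) → p3) ∧ □(¬p1 → ¬p3), 0
2. ¬□((p3 ∧ p2) → p3), 0
3. □(¬p1 → ¬p3), 0
4. ¬p1 → ¬p3, 0
5. ¬p3, 0
6. ¬((p3 ∧ p2) → p3), 1
7. p3 ∧ p2, 1
8. ¬p3, 1
9. p3, 1
10. p2, 1
Accessibility: 0R0, 0R1, 1R0, 1R1
Branch closes: p3 and ¬p3 both at 1.
All branches of the tableau close; one closing branch shown above.

Unsatisfiable (every branch closes)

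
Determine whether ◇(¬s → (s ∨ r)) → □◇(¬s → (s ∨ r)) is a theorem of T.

Invalid (countermodel exists)

Tableau for the negation ¬(◇(¬s → (s ∨ r)) → □◇(¬s → (s ∨ r))):
1. ¬(◇(¬s → (s ∨ r)) → □◇(¬s → (s ∨ r))), u
2. ◇(¬s → (s ∨ r)), u
3. ¬□◇(¬s → (s ∨ r)), u
4. ¬s → (s ∨ r), v
5. s ∨ r, v
6. r, v
7. ¬◇(¬s → (s ∨ r)), w
8. ¬(¬s → (s ∨ r)), w
9. ¬s, w
10. ¬(s ∨ r), w
11. ¬r, w
Accessibility: uRu, uRv, uRw, vRv, wRw
The negation has an open branch (countermodel exists).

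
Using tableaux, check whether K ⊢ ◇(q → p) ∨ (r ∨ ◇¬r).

Invalid (countermodel exists)

Tableau for the negation ¬(◇(q → p) ∨ (r ∨ ◇¬r)):
1. ¬(◇(q → p) ∨ (r ∨ ◇¬r)), u
2. ¬◇(q → p), u   [¬∨-rule on 1]
3. ¬(r ∨ ◇¬r), u   [¬∨-rule on 1]
4. ¬r, u   [¬∨-rule on 3]
5. ¬◇¬r, u   [¬∨-rule on 3]
The negation has an open branch (countermodel exists).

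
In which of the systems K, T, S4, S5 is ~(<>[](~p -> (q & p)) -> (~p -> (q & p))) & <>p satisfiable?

K, T, S4

S5-tableau for the formula:
1. ~(<>[](~p -> (q & p)) -> (~p -> (q & p))) & <>p, 0
2. ~(<>[](~p -> (q & p)) -> (~p -> (q & p))), 0
3. <>p, 0
4. <>[](~p -> (q & p)), 0
5. ~(~p -> (q & p)), 0
6. ~p, 0
7. ~(q & p), 0
8. p, 1
9. [](~p -> (q & p)), 2
10. ~p -> (q & p), 0
11. ~p -> (q & p), 1
12. ~p -> (q & p), 2
13. q & p, 0
14. q, 0
15. p, 0
Accessibility: 0R0, 0R1, 0R2, 1R0, 1R1, 1R2, 2R0, 2R1, 2R2
Branch closes: p and ~p both at 0.
Every branch closes (one shown): unsatisfiable in S5.
S4-tableau for the formula:
1. ~(<>[](~p -> (q & p)) -> (~p -> (q & p))) & <>p, 0
2. ~(<>[](~p -> (q & p)) -> (~p -> (q & p))), 0
3. <>p, 0
4. <>[](~p -> (q & p)), 0
5. ~(~p -> (q & p)), 0
6. ~p, 0
7. ~(q & p), 0
8. p, 1
9. [](~p -> (q & p)), 2
10. ~p -> (q & p), 2
11. q & p, 2
12. q, 2
13. p, 2
Accessibility: 0R0, 0R1, 0R2, 1R1, 2R2
Complete open branch: satisfiable in S4, hence also in K, T (this S4-model is also a K-model and a T-model).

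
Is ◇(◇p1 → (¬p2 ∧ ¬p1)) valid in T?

Tableau for the negation ¬◇(◇p1 → (¬p2 ∧ ¬p1)):
1. ¬◇(◇p1 → (¬p2 ∧ ¬p1)), u
2. ¬(◇p1 → (¬p2 ∧ ¬p1)), u   [¬◇-rule on 1 via uRu]
3. ◇p1, u   [¬→-rule on 2]
4. ¬(¬p2 ∧ ¬p1), u   [¬→-rule on 2]
5. p1, u   [¬∧-rule on 4 (branches; this branch)]
6. p1, v   [◇-rule on 3: fresh world v, uRv]
7. ¬(◇p1 → (¬p2 ∧ ¬p1)), v   [¬◇-rule on 1 via uRv]
8. ◇p1, v   [¬→-rule on 7]
9. ¬(¬p2 ∧ ¬p1), v   [¬→-rule on 7]
10. p1, w   [◇-rule on 8: fresh world w, vRw]
Accessibility: uRu, uRv, vRv, vRw, wRw
The negation has an open branch (countermodel exists).

Not valid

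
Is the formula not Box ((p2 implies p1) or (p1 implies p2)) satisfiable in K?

1. not Box ((p2 implies p1) or (p1 implies p2)), 0
2. not ((p2 implies p1) or (p1 implies p2)), 1   [neg-Box-rule on 1: fresh world 1, 0R1]
3. not (p2 implies p1), 1   [neg-or-rule on 2]
4. not (p1 implies p2), 1   [neg-or-rule on 2]
5. p2, 1   [neg-implies-rule on 3]
6. not p1, 1   [neg-implies-rule on 3]
7. p1, 1   [neg-implies-rule on 4]
8. not p2, 1   [neg-implies-rule on 4]
Accessibility: 0R1
Branch closes: p1 and not p1 both at 1.
Every branch closes; the branch above is one of them.

No, unsatisfiable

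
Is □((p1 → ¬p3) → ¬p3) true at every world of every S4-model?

Tableau for the negation ¬□((p1 → ¬p3) → ¬p3):
1. ¬□((p1 → ¬p3) → ¬p3), w0
2. ¬((p1 → ¬p3) → ¬p3), w1
3. p1 → ¬p3, w1
4. p3, w1
5. ¬p1, w1
Accessibility: w0Rw0, w0Rw1, w1Rw1
The negation has an open branch (countermodel exists).

Not valid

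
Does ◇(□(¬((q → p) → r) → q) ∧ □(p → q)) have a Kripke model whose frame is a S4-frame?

1. ◇(□(¬((q → p) → r) → q) ∧ □(p → q)), 0
2. □(¬((q → p) → r) → q) ∧ □(p → q), 1
3. □(¬((q → p) → r) → q), 1
4. □(p → q), 1
5. ¬((q → p) → r) → q, 1
6. p → q, 1
7. q, 1
Accessibility: 0R0, 0R1, 1R1

Yes, satisfiable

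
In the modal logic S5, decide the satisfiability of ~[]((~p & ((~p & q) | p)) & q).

Satisfiable

1. ~[]((~p & ((~p & q) | p)) & q), u
2. ~((~p & ((~p & q) | p)) & q), v
3. ~q, v
Accessibility: uRu, uRv, vRu, vRv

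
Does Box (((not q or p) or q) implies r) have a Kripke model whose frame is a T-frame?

1. Box (((not q or p) or q) implies r), w0
2. ((not q or p) or q) implies r, w0
3. r, w0
Accessibility: w0Rw0

Yes, satisfiable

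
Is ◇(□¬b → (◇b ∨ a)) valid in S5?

Tableau for the negation ¬◇(□¬b → (◇b ∨ a)):
1. ¬◇(□¬b → (◇b ∨ a)), 0
2. ¬(□¬b → (◇b ∨ a)), 0
3. □¬b, 0
4. ¬(◇b ∨ a), 0
5. ¬◇b, 0
6. ¬a, 0
7. ¬b, 0
Accessibility: 0R0
The negation has an open branch (countermodel exists).

Not valid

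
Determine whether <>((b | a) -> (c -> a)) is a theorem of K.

Tableau for the negation ~<>((b | a) -> (c -> a)):
1. ~<>((b | a) -> (c -> a)), w0
The negation has an open branch (countermodel exists).

Invalid (countermodel exists)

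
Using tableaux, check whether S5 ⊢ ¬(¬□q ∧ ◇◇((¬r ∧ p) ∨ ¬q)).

Tableau for the negation ¬□q ∧ ◇◇((¬r ∧ p) ∨ ¬q):
1. ¬□q ∧ ◇◇((¬r ∧ p) ∨ ¬q), u
2. ¬□q, u
3. ◇◇((¬r ∧ p) ∨ ¬q), u
4. ¬q, v
5. ◇((¬r ∧ p) ∨ ¬q), w
6. (¬r ∧ p) ∨ ¬q, x
7. ¬q, x
Accessibility: uRu, uRv, uRw, uRx, vRu, vRv, vRw, vRx, wRu, wRv, wRw, wRx, xRu, xRv, xRw, xRx
The negation has an open branch (countermodel exists).

Not valid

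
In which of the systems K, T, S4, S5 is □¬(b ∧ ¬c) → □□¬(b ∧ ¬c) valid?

S4, S5

T-tableau for the negation ¬(□¬(b ∧ ¬c) → □□¬(b ∧ ¬c)):
1. ¬(□¬(b ∧ ¬c) → □□¬(b ∧ ¬c)), u
2. □¬(b ∧ ¬c), u
3. ¬□□¬(b ∧ ¬c), u
4. ¬(b ∧ ¬c), u
5. c, u
6. ¬□¬(b ∧ ¬c), v
7. ¬(b ∧ ¬c), v
8. c, v
9. b ∧ ¬c, w
10. b, w
11. ¬c, w
Accessibility: uRu, uRv, vRv, vRw, wRw
Complete open branch: countermodel on a T-frame, so not valid in T, nor in K (the same frame is also a K-frame).
S4-tableau for the negation ¬(□¬(b ∧ ¬c) → □□¬(b ∧ ¬c)):
1. ¬(□¬(b ∧ ¬c) → □□¬(b ∧ ¬c)), u
2. □¬(b ∧ ¬c), u
3. ¬□□¬(b ∧ ¬c), u
4. ¬(b ∧ ¬c), u
5. c, u
6. ¬□¬(b ∧ ¬c), v
7. ¬(b ∧ ¬c), v
8. c, v
9. b ∧ ¬c, w
10. b, w
11. ¬c, w
12. ¬(b ∧ ¬c), w
13. c, w
Accessibility: uRu, uRv, uRw, vRv, vRw, wRw
Branch closes: c and ¬c both at w.
Every branch closes (one shown): valid in S4, hence also in S5 (every theorem of S4 is a theorem of S5).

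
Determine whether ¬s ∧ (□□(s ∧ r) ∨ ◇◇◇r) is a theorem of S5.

No, not valid

Tableau for the negation ¬(¬s ∧ (□□(s ∧ r) ∨ ◇◇◇r)):
1. ¬(¬s ∧ (□□(s ∧ r) ∨ ◇◇◇r)), w0
2. ¬(□□(s ∧ r) ∨ ◇◇◇r), w0
3. ¬□□(s ∧ r), w0
4. ¬◇◇◇r, w0
5. ¬◇◇r, w0
6. ¬◇r, w0
7. ¬r, w0
8. ¬□(s ∧ r), w1
9. ¬◇◇r, w1
10. ¬◇r, w1
11. ¬r, w1
12. ¬(s ∧ r), w2
13. ¬◇◇r, w2
14. ¬◇r, w2
15. ¬r, w2
Accessibility: w0Rw0, w0Rw1, w0Rw2, w1Rw0, w1Rw1, w1Rw2, w2Rw0, w2Rw1, w2Rw2
The negation has an open branch (countermodel exists).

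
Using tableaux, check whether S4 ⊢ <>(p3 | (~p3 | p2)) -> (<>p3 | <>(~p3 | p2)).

Valid

Tableau for the negation ~(<>(p3 | (~p3 | p2)) -> (<>p3 | <>(~p3 | p2))):
1. ~(<>(p3 | (~p3 | p2)) -> (<>p3 | <>(~p3 | p2))), u
2. <>(p3 | (~p3 | p2)), u   [~->-rule on 1]
3. ~(<>p3 | <>(~p3 | p2)), u   [~->-rule on 1]
4. ~<>p3, u   [~|-rule on 3]
5. ~<>(~p3 | p2), u   [~|-rule on 3]
6. ~p3, u   [~<>-rule on 4 via uRu]
7. ~(~p3 | p2), u   [~<>-rule on 5 via uRu]
8. p3, u   [~|-rule on 7]
9. ~p2, u   [~|-rule on 7]
Accessibility: uRu
Branch closes: p3 and ~p3 both at u.
All branches of the negation close; one closing branch shown above.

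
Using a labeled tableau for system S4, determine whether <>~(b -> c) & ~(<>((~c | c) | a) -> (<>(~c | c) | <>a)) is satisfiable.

1. <>~(b -> c) & ~(<>((~c | c) | a) -> (<>(~c | c) | <>a)), w0
2. <>~(b -> c), w0   [&-rule on 1]
3. ~(<>((~c | c) | a) -> (<>(~c | c) | <>a)), w0   [&-rule on 1]
4. <>((~c | c) | a), w0   [~->-rule on 3]
5. ~(<>(~c | c) | <>a), w0   [~->-rule on 3]
6. ~<>(~c | c), w0   [~|-rule on 5]
7. ~<>a, w0   [~|-rule on 5]
8. ~(~c | c), w0   [~<>-rule on 6 via w0Rw0]
9. c, w0   [~|-rule on 8]
10. ~c, w0   [~|-rule on 8]
Accessibility: w0Rw0
Branch closes: c and ~c both at w0.
(One branch shown.) All branches close.

Unsatisfiable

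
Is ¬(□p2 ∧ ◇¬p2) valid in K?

Tableau for the negation □p2 ∧ ◇¬p2:
1. □p2 ∧ ◇¬p2, w0
2. □p2, w0   [∧-rule on 1]
3. ◇¬p2, w0   [∧-rule on 1]
4. ¬p2, w1   [◇-rule on 3: fresh world w1, w0Rw1]
5. p2, w1   [□-rule on 2 via w0Rw1]
Accessibility: w0Rw1
Branch closes: p2 and ¬p2 both at w1.
Every branch of the negation's tableau closes; the branch above is one of them.

Yes, valid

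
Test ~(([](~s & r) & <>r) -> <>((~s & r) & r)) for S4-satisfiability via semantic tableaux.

1. ~(([](~s & r) & <>r) -> <>((~s & r) & r)), u
2. [](~s & r) & <>r, u   [~->-rule on 1]
3. ~<>((~s & r) & r), u   [~->-rule on 1]
4. [](~s & r), u   [&-rule on 2]
5. <>r, u   [&-rule on 2]
6. ~((~s & r) & r), u   [~<>-rule on 3 via uRu]
7. ~s & r, u   [[]-rule on 4 via uRu]
8. ~s, u   [&-rule on 7]
9. r, u   [&-rule on 7]
10. ~(~s & r), u   [~&-rule on 6 (branches; this branch)]
11. ~r, u   [~&-rule on 10 (branches; this branch)]
Accessibility: uRu
Branch closes: r and ~r both at u.
(One branch shown.) All branches close.

Unsatisfiable (every branch closes)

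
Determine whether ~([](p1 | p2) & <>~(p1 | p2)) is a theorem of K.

Tableau for the negation [](p1 | p2) & <>~(p1 | p2):
1. [](p1 | p2) & <>~(p1 | p2), 0
2. [](p1 | p2), 0
3. <>~(p1 | p2), 0
4. ~(p1 | p2), 1
5. ~p1, 1
6. ~p2, 1
7. p1 | p2, 1
8. p2, 1
Accessibility: 0R1
Branch closes: p2 and ~p2 both at 1.
All branches of the negation close; one closing branch shown above.

Valid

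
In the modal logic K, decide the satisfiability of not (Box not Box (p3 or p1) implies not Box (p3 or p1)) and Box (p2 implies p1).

1. not (Box not Box (p3 or p1) implies not Box (p3 or p1)) and Box (p2 implies p1), w0
2. not (Box not Box (p3 or p1) implies not Box (p3 or p1)), w0
3. Box (p2 implies p1), w0
4. Box not Box (p3 or p1), w0
5. Box (p3 or p1), w0

Satisfiable (open branch found)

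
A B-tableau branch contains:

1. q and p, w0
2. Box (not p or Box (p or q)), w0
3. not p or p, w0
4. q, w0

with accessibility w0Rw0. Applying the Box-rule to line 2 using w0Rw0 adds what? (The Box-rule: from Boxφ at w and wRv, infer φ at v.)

not p or Box (p or q), w0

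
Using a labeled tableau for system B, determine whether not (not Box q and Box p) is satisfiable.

Yes, satisfiable

1. not (not Box q and Box p), u
2. not Box p, u
3. not p, v
Accessibility: uRu, uRv, vRu, vRv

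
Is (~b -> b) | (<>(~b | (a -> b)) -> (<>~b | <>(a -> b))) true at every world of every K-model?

Tableau for the negation ~((~b -> b) | (<>(~b | (a -> b)) -> (<>~b | <>(a -> b)))):
1. ~((~b -> b) | (<>(~b | (a -> b)) -> (<>~b | <>(a -> b)))), u
2. ~(~b -> b), u
3. ~(<>(~b | (a -> b)) -> (<>~b | <>(a -> b))), u
4. ~b, u
5. <>(~b | (a -> b)), u
6. ~(<>~b | <>(a -> b)), u
7. ~<>~b, u
8. ~<>(a -> b), u
9. ~b | (a -> b), v
10. b, v
11. ~(a -> b), v
12. a, v
13. ~b, v
Accessibility: uRv
Branch closes: b and ~b both at v.
Every branch of the negation's tableau closes; the branch above is one of them.

Yes, valid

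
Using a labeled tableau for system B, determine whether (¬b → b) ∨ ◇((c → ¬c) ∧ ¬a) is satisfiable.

Satisfiable (open branch found)

1. (¬b → b) ∨ ◇((c → ¬c) ∧ ¬a), w0
2. ◇((c → ¬c) ∧ ¬a), w0   [∨-rule on 1 (branches; this branch)]
3. (c → ¬c) ∧ ¬a, w1   [◇-rule on 2: fresh world w1, w0Rw1]
4. c → ¬c, w1   [∧-rule on 3]
5. ¬a, w1   [∧-rule on 3]
6. ¬c, w1   [→-rule on 4 (branches; this branch)]
Accessibility: w0Rw0, w0Rw1, w1Rw0, w1Rw1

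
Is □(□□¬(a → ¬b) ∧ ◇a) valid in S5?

Tableau for the negation ¬□(□□¬(a → ¬b) ∧ ◇a):
1. ¬□(□□¬(a → ¬b) ∧ ◇a), 0
2. ¬(□□¬(a → ¬b) ∧ ◇a), 1
3. ¬◇a, 1
4. ¬a, 0
5. ¬a, 1
Accessibility: 0R0, 0R1, 1R0, 1R1
The negation has an open branch (countermodel exists).

Invalid (countermodel exists)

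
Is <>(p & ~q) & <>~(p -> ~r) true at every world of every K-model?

Not valid

Tableau for the negation ~(<>(p & ~q) & <>~(p -> ~r)):
1. ~(<>(p & ~q) & <>~(p -> ~r)), w0
2. ~<>~(p -> ~r), w0   [~&-rule on 1 (branches; this branch)]
The negation has an open branch (countermodel exists).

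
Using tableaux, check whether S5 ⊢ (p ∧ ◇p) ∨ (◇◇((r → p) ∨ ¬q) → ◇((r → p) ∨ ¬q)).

Valid

Tableau for the negation ¬((p ∧ ◇p) ∨ (◇◇((r → p) ∨ ¬q) → ◇((r → p) ∨ ¬q))):
1. ¬((p ∧ ◇p) ∨ (◇◇((r → p) ∨ ¬q) → ◇((r → p) ∨ ¬q))), 0
2. ¬(p ∧ ◇p), 0
3. ¬(◇◇((r → p) ∨ ¬q) → ◇((r → p) ∨ ¬q)), 0
4. ◇◇((r → p) ∨ ¬q), 0
5. ¬◇((r → p) ∨ ¬q), 0
6. ¬((r → p) ∨ ¬q), 0
7. ¬(r → p), 0
8. q, 0
9. r, 0
10. ¬p, 0
11. ¬◇p, 0
12. ◇((r → p) ∨ ¬q), 1
13. ¬((r → p) ∨ ¬q), 1
14. ¬(r → p), 1
15. q, 1
16. r, 1
17. ¬p, 1
18. (r → p) ∨ ¬q, 2
19. ¬((r → p) ∨ ¬q), 2
20. ¬(r → p), 2
21. q, 2
22. r, 2
23. ¬p, 2
24. r → p, 2
25. p, 2
Accessibility: 0R0, 0R1, 0R2, 1R0, 1R1, 1R2, 2R0, 2R1, 2R2
Branch closes: p and ¬p both at 2.
All branches of the negation close; one closing branch shown above.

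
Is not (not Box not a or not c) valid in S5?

No, not valid

Tableau for the negation not Box not a or not c:
1. not Box not a or not c, w0
2. not c, w0
Accessibility: w0Rw0
The negation has an open branch (countermodel exists).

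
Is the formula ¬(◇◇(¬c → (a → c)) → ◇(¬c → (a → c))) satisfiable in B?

Satisfiable

1. ¬(◇◇(¬c → (a → c)) → ◇(¬c → (a → c))), u
2. ◇◇(¬c → (a → c)), u   [¬→-rule on 1]
3. ¬◇(¬c → (a → c)), u   [¬→-rule on 1]
4. ¬(¬c → (a → c)), u   [¬◇-rule on 3 via uRu]
5. ¬c, u   [¬→-rule on 4]
6. ¬(a → c), u   [¬→-rule on 4]
7. a, u   [¬→-rule on 6]
8. ◇(¬c → (a → c)), v   [◇-rule on 2: fresh world v, uRv]
9. ¬(¬c → (a → c)), v   [¬◇-rule on 3 via uRv]
10. ¬c, v   [¬→-rule on 9]
11. ¬(a → c), v   [¬→-rule on 9]
12. a, v   [¬→-rule on 11]
13. ¬c → (a → c), w   [◇-rule on 8: fresh world w, vRw]
14. a → c, w   [→-rule on 13 (branches; this branch)]
15. c, w   [→-rule on 14 (branches; this branch)]
Accessibility: uRu, uRv, vRu, vRv, vRw, wRv, wRw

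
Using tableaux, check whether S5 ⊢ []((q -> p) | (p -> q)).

Tableau for the negation ~[]((q -> p) | (p -> q)):
1. ~[]((q -> p) | (p -> q)), u
2. ~((q -> p) | (p -> q)), v
3. ~(q -> p), v
4. ~(p -> q), v
5. q, v
6. ~p, v
7. p, v
8. ~q, v
Accessibility: uRu, uRv, vRu, vRv
Branch closes: p and ~p both at v.
Every branch of the negation's tableau closes; the branch above is one of them.

Valid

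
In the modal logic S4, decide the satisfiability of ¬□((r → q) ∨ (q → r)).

1. ¬□((r → q) ∨ (q → r)), 0
2. ¬((r → q) ∨ (q → r)), 1
3. ¬(r → q), 1
4. ¬(q → r), 1
5. r, 1
6. ¬q, 1
7. q, 1
8. ¬r, 1
Accessibility: 0R0, 0R1, 1R1
Branch closes: q and ¬q both at 1.
Every branch closes; the branch above is one of them.

Unsatisfiable (every branch closes)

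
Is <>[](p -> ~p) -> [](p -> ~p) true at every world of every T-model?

No, not valid

Tableau for the negation ~(<>[](p -> ~p) -> [](p -> ~p)):
1. ~(<>[](p -> ~p) -> [](p -> ~p)), 0
2. <>[](p -> ~p), 0
3. ~[](p -> ~p), 0
4. [](p -> ~p), 1
5. p -> ~p, 1
6. ~p, 1
7. ~(p -> ~p), 2
8. p, 2
Accessibility: 0R0, 0R1, 0R2, 1R1, 2R2
The negation has an open branch (countermodel exists).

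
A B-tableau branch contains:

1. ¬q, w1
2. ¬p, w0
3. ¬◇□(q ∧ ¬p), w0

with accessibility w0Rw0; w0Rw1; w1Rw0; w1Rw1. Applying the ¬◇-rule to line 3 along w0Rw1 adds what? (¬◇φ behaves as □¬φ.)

¬□(q ∧ ¬p), w1

¬◇φ behaves as □¬φ: propagate the negated body to each accessible world.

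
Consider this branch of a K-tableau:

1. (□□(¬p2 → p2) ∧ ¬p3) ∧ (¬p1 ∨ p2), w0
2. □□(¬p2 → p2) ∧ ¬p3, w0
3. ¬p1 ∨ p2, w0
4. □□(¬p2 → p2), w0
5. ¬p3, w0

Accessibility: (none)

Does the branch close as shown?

No atom appears with both signs at the same world.

Open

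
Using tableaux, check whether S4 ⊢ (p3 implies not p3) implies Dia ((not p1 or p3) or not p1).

Tableau for the negation not ((p3 implies not p3) implies Dia ((not p1 or p3) or not p1)):
1. not ((p3 implies not p3) implies Dia ((not p1 or p3) or not p1)), 0
2. p3 implies not p3, 0   [neg-implies-rule on 1]
3. not Dia ((not p1 or p3) or not p1), 0   [neg-implies-rule on 1]
4. not ((not p1 or p3) or not p1), 0   [neg-Dia-rule on 3 via 0R0]
5. not (not p1 or p3), 0   [neg-or-rule on 4]
6. p1, 0   [neg-or-rule on 4]
7. not p3, 0   [neg-or-rule on 5]
Accessibility: 0R0
The negation has an open branch (countermodel exists).

No, not valid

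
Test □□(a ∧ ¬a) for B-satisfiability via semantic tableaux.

Unsatisfiable (every branch closes)

1. □□(a ∧ ¬a), 0
2. □(a ∧ ¬a), 0
3. a ∧ ¬a, 0
4. a, 0
5. ¬a, 0
Accessibility: 0R0
Branch closes: a and ¬a both at 0.
Every branch closes; the branch above is one of them.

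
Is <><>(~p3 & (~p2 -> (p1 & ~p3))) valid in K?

Invalid (countermodel exists)

Tableau for the negation ~<><>(~p3 & (~p2 -> (p1 & ~p3))):
1. ~<><>(~p3 & (~p2 -> (p1 & ~p3))), u
The negation has an open branch (countermodel exists).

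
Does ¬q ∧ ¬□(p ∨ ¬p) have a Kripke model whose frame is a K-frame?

1. ¬q ∧ ¬□(p ∨ ¬p), u
2. ¬q, u
3. ¬□(p ∨ ¬p), u
4. ¬(p ∨ ¬p), v
5. ¬p, v
6. p, v
Accessibility: uRv
Branch closes: p and ¬p both at v.
(One branch shown.) All branches close.

No, unsatisfiable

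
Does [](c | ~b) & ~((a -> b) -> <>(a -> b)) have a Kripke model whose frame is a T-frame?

Unsatisfiable

1. [](c | ~b) & ~((a -> b) -> <>(a -> b)), u
2. [](c | ~b), u   [&-rule on 1]
3. ~((a -> b) -> <>(a -> b)), u   [&-rule on 1]
4. a -> b, u   [~->-rule on 3]
5. ~<>(a -> b), u   [~->-rule on 3]
6. c | ~b, u   [[]-rule on 2 via uRu]
7. ~(a -> b), u   [~<>-rule on 5 via uRu]
8. a, u   [~->-rule on 7]
9. ~b, u   [~->-rule on 7]
10. b, u   [->-rule on 4 (branches; this branch)]
Accessibility: uRu
Branch closes: b and ~b both at u.
Every branch closes; the branch above is one of them.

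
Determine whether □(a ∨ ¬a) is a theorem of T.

Valid in T

Tableau for the negation ¬□(a ∨ ¬a):
1. ¬□(a ∨ ¬a), 0
2. ¬(a ∨ ¬a), 1   [¬□-rule on 1: fresh world 1, 0R1]
3. ¬a, 1   [¬∨-rule on 2]
4. a, 1   [¬∨-rule on 2]
Accessibility: 0R0, 0R1, 1R1
Branch closes: a and ¬a both at 1.
Every branch of the negation's tableau closes; the branch above is one of them.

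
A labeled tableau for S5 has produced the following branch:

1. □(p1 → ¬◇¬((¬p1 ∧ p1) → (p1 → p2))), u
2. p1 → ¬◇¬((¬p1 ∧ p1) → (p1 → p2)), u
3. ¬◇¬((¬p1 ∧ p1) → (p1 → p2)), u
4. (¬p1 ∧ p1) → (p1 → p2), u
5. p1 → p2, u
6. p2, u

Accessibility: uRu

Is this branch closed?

No, open

No atom appears with both signs at the same world.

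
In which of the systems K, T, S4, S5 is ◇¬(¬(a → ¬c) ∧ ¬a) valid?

T-tableau for the negation ¬◇¬(¬(a → ¬c) ∧ ¬a):
1. ¬◇¬(¬(a → ¬c) ∧ ¬a), 0
2. ¬(a → ¬c) ∧ ¬a, 0   [¬◇-rule on 1 via 0R0]
3. ¬(a → ¬c), 0   [∧-rule on 2]
4. ¬a, 0   [∧-rule on 2]
5. a, 0   [¬→-rule on 3]
6. c, 0   [¬→-rule on 3]
Accessibility: 0R0
Branch closes: a and ¬a both at 0.
Every branch closes (one shown): valid in T, hence also in S4, S5 (every theorem of T is a theorem of S4 and S5).
K-tableau for the negation ¬◇¬(¬(a → ¬c) ∧ ¬a):
1. ¬◇¬(¬(a → ¬c) ∧ ¬a), 0
Complete open branch: countermodel on a K-frame, so not valid in K.

T, S4, S5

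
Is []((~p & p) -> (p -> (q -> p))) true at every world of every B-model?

Valid in B

Tableau for the negation ~[]((~p & p) -> (p -> (q -> p))):
1. ~[]((~p & p) -> (p -> (q -> p))), 0
2. ~((~p & p) -> (p -> (q -> p))), 1
3. ~p & p, 1
4. ~(p -> (q -> p)), 1
5. ~p, 1
6. p, 1
Accessibility: 0R0, 0R1, 1R0, 1R1
Branch closes: p and ~p both at 1.
All branches of the negation close; one closing branch shown above.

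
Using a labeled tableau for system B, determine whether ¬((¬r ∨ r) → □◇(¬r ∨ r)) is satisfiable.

Unsatisfiable

1. ¬((¬r ∨ r) → □◇(¬r ∨ r)), 0
2. ¬r ∨ r, 0
3. ¬□◇(¬r ∨ r), 0
4. r, 0
5. ¬◇(¬r ∨ r), 1
6. ¬(¬r ∨ r), 0
7. ¬r, 0
Accessibility: 0R0, 0R1, 1R0, 1R1
Branch closes: r and ¬r both at 0.
(One branch shown.) All branches close.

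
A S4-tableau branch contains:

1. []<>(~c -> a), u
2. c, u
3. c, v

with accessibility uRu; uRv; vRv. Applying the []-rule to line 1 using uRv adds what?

<>(~c -> a), v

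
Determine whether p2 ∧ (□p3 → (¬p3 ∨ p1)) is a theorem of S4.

No, not valid

Tableau for the negation ¬(p2 ∧ (□p3 → (¬p3 ∨ p1))):
1. ¬(p2 ∧ (□p3 → (¬p3 ∨ p1))), 0
2. ¬(□p3 → (¬p3 ∨ p1)), 0
3. □p3, 0
4. ¬(¬p3 ∨ p1), 0
5. p3, 0
6. ¬p1, 0
Accessibility: 0R0
The negation has an open branch (countermodel exists).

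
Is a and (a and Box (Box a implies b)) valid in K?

No, not valid

Tableau for the negation not (a and (a and Box (Box a implies b))):
1. not (a and (a and Box (Box a implies b))), u
2. not (a and Box (Box a implies b)), u
3. not Box (Box a implies b), u
4. not (Box a implies b), v
5. Box a, v
6. not b, v
Accessibility: uRv
The negation has an open branch (countermodel exists).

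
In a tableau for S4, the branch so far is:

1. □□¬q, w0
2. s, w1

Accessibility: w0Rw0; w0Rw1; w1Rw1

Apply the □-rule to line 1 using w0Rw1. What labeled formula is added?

□¬q, w1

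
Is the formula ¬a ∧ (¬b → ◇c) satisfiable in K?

1. ¬a ∧ (¬b → ◇c), w0
2. ¬a, w0
3. ¬b → ◇c, w0
4. ◇c, w0
5. c, w1
Accessibility: w0Rw1

Satisfiable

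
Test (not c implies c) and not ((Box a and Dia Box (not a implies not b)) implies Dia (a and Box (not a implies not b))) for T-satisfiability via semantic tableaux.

No, unsatisfiable

1. (not c implies c) and not ((Box a and Dia Box (not a implies not b)) implies Dia (a and Box (not a implies not b))), u
2. not c implies c, u
3. not ((Box a and Dia Box (not a implies not b)) implies Dia (a and Box (not a implies not b))), u
4. Box a and Dia Box (not a implies not b), u
5. not Dia (a and Box (not a implies not b)), u
6. Box a, u
7. Dia Box (not a implies not b), u
8. not (a and Box (not a implies not b)), u
9. a, u
10. c, u
11. not Box (not a implies not b), u
12. Box (not a implies not b), v
13. not (a and Box (not a implies not b)), v
14. a, v
15. not a implies not b, v
16. not Box (not a implies not b), v
17. not b, v
18. not (not a implies not b), w
19. not a, w
20. b, w
21. not (a and Box (not a implies not b)), w
22. a, w
Accessibility: uRu, uRv, uRw, vRv, wRw
Branch closes: a and not a both at w.
All branches of the tableau close; one closing branch shown above.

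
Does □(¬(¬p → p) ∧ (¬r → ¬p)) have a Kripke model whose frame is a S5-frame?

Satisfiable

1. □(¬(¬p → p) ∧ (¬r → ¬p)), 0
2. ¬(¬p → p) ∧ (¬r → ¬p), 0
3. ¬(¬p → p), 0
4. ¬r → ¬p, 0
5. ¬p, 0
Accessibility: 0R0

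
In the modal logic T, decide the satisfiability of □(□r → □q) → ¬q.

1. □(□r → □q) → ¬q, w0
2. ¬q, w0   [→-rule on 1 (branches; this branch)]
Accessibility: w0Rw0

Satisfiable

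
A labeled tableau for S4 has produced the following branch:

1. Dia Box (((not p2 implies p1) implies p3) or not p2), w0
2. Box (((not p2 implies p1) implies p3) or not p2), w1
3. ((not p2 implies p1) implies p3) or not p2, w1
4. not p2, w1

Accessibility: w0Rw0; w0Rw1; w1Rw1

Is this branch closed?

No, open

No world carries both an atom and its negation.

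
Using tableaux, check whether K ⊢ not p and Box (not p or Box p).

Not valid

Tableau for the negation not (not p and Box (not p or Box p)):
1. not (not p and Box (not p or Box p)), w0
2. not Box (not p or Box p), w0   [neg-and-rule on 1 (branches; this branch)]
3. not (not p or Box p), w1   [neg-Box-rule on 2: fresh world w1, w0Rw1]
4. p, w1   [neg-or-rule on 3]
5. not Box p, w1   [neg-or-rule on 3]
6. not p, w2   [neg-Box-rule on 5: fresh world w2, w1Rw2]
Accessibility: w0Rw1, w1Rw2
The negation has an open branch (countermodel exists).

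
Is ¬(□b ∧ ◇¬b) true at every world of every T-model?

Valid in T

Tableau for the negation □b ∧ ◇¬b:
1. □b ∧ ◇¬b, 0
2. □b, 0
3. ◇¬b, 0
4. b, 0
5. ¬b, 1
6. b, 1
Accessibility: 0R0, 0R1, 1R1
Branch closes: b and ¬b both at 1.
Every branch of the negation's tableau closes; the branch above is one of them.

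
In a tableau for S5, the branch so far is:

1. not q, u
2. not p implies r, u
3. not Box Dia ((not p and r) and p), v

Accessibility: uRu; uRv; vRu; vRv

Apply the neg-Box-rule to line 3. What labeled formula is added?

a fresh world w with vRw, and not Dia ((not p and r) and p) at w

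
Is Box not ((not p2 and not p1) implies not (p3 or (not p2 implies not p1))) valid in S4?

Not valid

Tableau for the negation not Box not ((not p2 and not p1) implies not (p3 or (not p2 implies not p1))):
1. not Box not ((not p2 and not p1) implies not (p3 or (not p2 implies not p1))), u
2. (not p2 and not p1) implies not (p3 or (not p2 implies not p1)), v
3. not (p3 or (not p2 implies not p1)), v
4. not p3, v
5. not (not p2 implies not p1), v
6. not p2, v
7. p1, v
Accessibility: uRu, uRv, vRv
The negation has an open branch (countermodel exists).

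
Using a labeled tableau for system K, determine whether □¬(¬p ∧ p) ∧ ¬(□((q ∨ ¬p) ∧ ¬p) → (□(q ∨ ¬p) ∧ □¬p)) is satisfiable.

1. □¬(¬p ∧ p) ∧ ¬(□((q ∨ ¬p) ∧ ¬p) → (□(q ∨ ¬p) ∧ □¬p)), w0
2. □¬(¬p ∧ p), w0   [∧-rule on 1]
3. ¬(□((q ∨ ¬p) ∧ ¬p) → (□(q ∨ ¬p) ∧ □¬p)), w0   [∧-rule on 1]
4. □((q ∨ ¬p) ∧ ¬p), w0   [¬→-rule on 3]
5. ¬(□(q ∨ ¬p) ∧ □¬p), w0   [¬→-rule on 3]
6. ¬□(q ∨ ¬p), w0   [¬∧-rule on 5 (branches; this branch)]
7. ¬(q ∨ ¬p), w1   [¬□-rule on 6: fresh world w1, w0Rw1]
8. ¬q, w1   [¬∨-rule on 7]
9. p, w1   [¬∨-rule on 7]
10. ¬(¬p ∧ p), w1   [□-rule on 2 via w0Rw1]
11. (q ∨ ¬p) ∧ ¬p, w1   [□-rule on 4 via w0Rw1]
12. q ∨ ¬p, w1   [∧-rule on 11]
13. ¬p, w1   [∧-rule on 11]
Accessibility: w0Rw1
Branch closes: p and ¬p both at w1.
(One branch shown.) All branches close.

Unsatisfiable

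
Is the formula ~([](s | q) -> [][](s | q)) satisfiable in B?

Satisfiable (open branch found)

1. ~([](s | q) -> [][](s | q)), w0
2. [](s | q), w0   [~->-rule on 1]
3. ~[][](s | q), w0   [~->-rule on 1]
4. s | q, w0   [[]-rule on 2 via w0Rw0]
5. q, w0   [|-rule on 4 (branches; this branch)]
6. ~[](s | q), w1   [~[]-rule on 3: fresh world w1, w0Rw1]
7. s | q, w1   [[]-rule on 2 via w0Rw1]
8. q, w1   [|-rule on 7 (branches; this branch)]
9. ~(s | q), w2   [~[]-rule on 6: fresh world w2, w1Rw2]
10. ~s, w2   [~|-rule on 9]
11. ~q, w2   [~|-rule on 9]
Accessibility: w0Rw0, w0Rw1, w1Rw0, w1Rw1, w1Rw2, w2Rw1, w2Rw2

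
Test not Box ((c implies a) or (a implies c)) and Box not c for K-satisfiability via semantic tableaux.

1. not Box ((c implies a) or (a implies c)) and Box not c, u
2. not Box ((c implies a) or (a implies c)), u
3. Box not c, u
4. not ((c implies a) or (a implies c)), v
5. not (c implies a), v
6. not (a implies c), v
7. c, v
8. not a, v
9. a, v
10. not c, v
Accessibility: uRv
Branch closes: a and not a both at v.
All branches of the tableau close; one closing branch shown above.

No, unsatisfiable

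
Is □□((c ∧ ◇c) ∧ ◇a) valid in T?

No, not valid

Tableau for the negation ¬□□((c ∧ ◇c) ∧ ◇a):
1. ¬□□((c ∧ ◇c) ∧ ◇a), 0
2. ¬□((c ∧ ◇c) ∧ ◇a), 1
3. ¬((c ∧ ◇c) ∧ ◇a), 2
4. ¬◇a, 2
5. ¬a, 2
Accessibility: 0R0, 0R1, 1R1, 1R2, 2R2
The negation has an open branch (countermodel exists).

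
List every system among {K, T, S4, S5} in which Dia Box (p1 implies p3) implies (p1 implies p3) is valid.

S5

S4-tableau for the negation not (Dia Box (p1 implies p3) implies (p1 implies p3)):
1. not (Dia Box (p1 implies p3) implies (p1 implies p3)), w0
2. Dia Box (p1 implies p3), w0
3. not (p1 implies p3), w0
4. p1, w0
5. not p3, w0
6. Box (p1 implies p3), w1
7. p1 implies p3, w1
8. p3, w1
Accessibility: w0Rw0, w0Rw1, w1Rw1
Complete open branch: countermodel on an S4-frame, so not valid in S4, nor in K, T (the same frame is also a K-frame and a T-frame).
S5-tableau for the negation not (Dia Box (p1 implies p3) implies (p1 implies p3)):
1. not (Dia Box (p1 implies p3) implies (p1 implies p3)), w0
2. Dia Box (p1 implies p3), w0
3. not (p1 implies p3), w0
4. p1, w0
5. not p3, w0
6. Box (p1 implies p3), w1
7. p1 implies p3, w0
8. p1 implies p3, w1
9. p3, w0
Accessibility: w0Rw0, w0Rw1, w1Rw0, w1Rw1
Branch closes: p3 and not p3 both at w0.
Every branch closes (one shown): valid in S5.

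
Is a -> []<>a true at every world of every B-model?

Valid in B

Tableau for the negation ~(a -> []<>a):
1. ~(a -> []<>a), w0
2. a, w0
3. ~[]<>a, w0
4. ~<>a, w1
5. ~a, w0
Accessibility: w0Rw0, w0Rw1, w1Rw0, w1Rw1
Branch closes: a and ~a both at w0.
Every branch of the negation's tableau closes; the branch above is one of them.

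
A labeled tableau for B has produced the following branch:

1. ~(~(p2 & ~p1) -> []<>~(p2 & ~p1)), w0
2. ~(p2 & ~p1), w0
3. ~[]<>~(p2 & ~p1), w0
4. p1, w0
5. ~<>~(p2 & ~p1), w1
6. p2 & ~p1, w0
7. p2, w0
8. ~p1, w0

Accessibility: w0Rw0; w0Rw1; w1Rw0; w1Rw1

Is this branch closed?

Closed

Both p1 and ~p1 appear at w0.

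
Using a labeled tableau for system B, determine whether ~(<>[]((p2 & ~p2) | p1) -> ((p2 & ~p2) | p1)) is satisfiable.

1. ~(<>[]((p2 & ~p2) | p1) -> ((p2 & ~p2) | p1)), u
2. <>[]((p2 & ~p2) | p1), u
3. ~((p2 & ~p2) | p1), u
4. ~(p2 & ~p2), u
5. ~p1, u
6. p2, u
7. []((p2 & ~p2) | p1), v
8. (p2 & ~p2) | p1, u
9. (p2 & ~p2) | p1, v
10. p2 & ~p2, u
11. ~p2, u
Accessibility: uRu, uRv, vRu, vRv
Branch closes: p2 and ~p2 both at u.
(One branch shown.) All branches close.

Unsatisfiable (every branch closes)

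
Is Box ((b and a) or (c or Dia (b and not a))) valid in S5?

Tableau for the negation not Box ((b and a) or (c or Dia (b and not a))):
1. not Box ((b and a) or (c or Dia (b and not a))), w0
2. not ((b and a) or (c or Dia (b and not a))), w1
3. not (b and a), w1
4. not (c or Dia (b and not a)), w1
5. not c, w1
6. not Dia (b and not a), w1
7. not (b and not a), w0
8. not (b and not a), w1
9. not a, w1
10. a, w0
11. not b, w1
Accessibility: w0Rw0, w0Rw1, w1Rw0, w1Rw1
The negation has an open branch (countermodel exists).

Invalid (countermodel exists)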